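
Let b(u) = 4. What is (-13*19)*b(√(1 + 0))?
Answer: -988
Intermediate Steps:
(-13*19)*b(√(1 + 0)) = -13*19*4 = -247*4 = -988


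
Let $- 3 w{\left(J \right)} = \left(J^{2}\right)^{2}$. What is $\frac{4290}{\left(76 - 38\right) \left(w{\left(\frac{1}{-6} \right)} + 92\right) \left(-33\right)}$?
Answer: $- \frac{3888}{104557} \approx -0.037185$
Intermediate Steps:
$w{\left(J \right)} = - \frac{J^{4}}{3}$ ($w{\left(J \right)} = - \frac{\left(J^{2}\right)^{2}}{3} = - \frac{J^{4}}{3}$)
$\frac{4290}{\left(76 - 38\right) \left(w{\left(\frac{1}{-6} \right)} + 92\right) \left(-33\right)} = \frac{4290}{\left(76 - 38\right) \left(- \frac{\left(\frac{1}{-6}\right)^{4}}{3} + 92\right) \left(-33\right)} = \frac{4290}{38 \left(- \frac{\left(- \frac{1}{6}\right)^{4}}{3} + 92\right) \left(-33\right)} = \frac{4290}{38 \left(\left(- \frac{1}{3}\right) \frac{1}{1296} + 92\right) \left(-33\right)} = \frac{4290}{38 \left(- \frac{1}{3888} + 92\right) \left(-33\right)} = \frac{4290}{38 \cdot \frac{357695}{3888} \left(-33\right)} = \frac{4290}{\frac{6796205}{1944} \left(-33\right)} = \frac{4290}{- \frac{74758255}{648}} = 4290 \left(- \frac{648}{74758255}\right) = - \frac{3888}{104557}$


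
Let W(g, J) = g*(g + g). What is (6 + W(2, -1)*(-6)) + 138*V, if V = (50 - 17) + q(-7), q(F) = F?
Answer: 3546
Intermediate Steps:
W(g, J) = 2*g**2 (W(g, J) = g*(2*g) = 2*g**2)
V = 26 (V = (50 - 17) - 7 = 33 - 7 = 26)
(6 + W(2, -1)*(-6)) + 138*V = (6 + (2*2**2)*(-6)) + 138*26 = (6 + (2*4)*(-6)) + 3588 = (6 + 8*(-6)) + 3588 = (6 - 48) + 3588 = -42 + 3588 = 3546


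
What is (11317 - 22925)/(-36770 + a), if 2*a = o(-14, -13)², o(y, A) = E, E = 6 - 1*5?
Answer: 23216/73539 ≈ 0.31570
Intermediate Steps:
E = 1 (E = 6 - 5 = 1)
o(y, A) = 1
a = ½ (a = (½)*1² = (½)*1 = ½ ≈ 0.50000)
(11317 - 22925)/(-36770 + a) = (11317 - 22925)/(-36770 + ½) = -11608/(-73539/2) = -11608*(-2/73539) = 23216/73539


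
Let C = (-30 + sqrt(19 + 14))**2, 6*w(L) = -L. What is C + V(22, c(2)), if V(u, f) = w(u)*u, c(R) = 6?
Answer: 2557/3 - 60*sqrt(33) ≈ 507.66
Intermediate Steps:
w(L) = -L/6 (w(L) = (-L)/6 = -L/6)
V(u, f) = -u**2/6 (V(u, f) = (-u/6)*u = -u**2/6)
C = (-30 + sqrt(33))**2 ≈ 588.33
C + V(22, c(2)) = (30 - sqrt(33))**2 - 1/6*22**2 = (30 - sqrt(33))**2 - 1/6*484 = (30 - sqrt(33))**2 - 242/3 = -242/3 + (30 - sqrt(33))**2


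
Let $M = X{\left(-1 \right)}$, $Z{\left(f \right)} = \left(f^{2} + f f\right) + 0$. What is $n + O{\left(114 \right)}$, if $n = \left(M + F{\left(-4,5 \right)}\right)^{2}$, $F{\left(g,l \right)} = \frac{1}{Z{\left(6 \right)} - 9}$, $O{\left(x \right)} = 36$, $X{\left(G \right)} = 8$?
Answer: $\frac{397909}{3969} \approx 100.25$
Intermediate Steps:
$Z{\left(f \right)} = 2 f^{2}$ ($Z{\left(f \right)} = \left(f^{2} + f^{2}\right) + 0 = 2 f^{2} + 0 = 2 f^{2}$)
$F{\left(g,l \right)} = \frac{1}{63}$ ($F{\left(g,l \right)} = \frac{1}{2 \cdot 6^{2} - 9} = \frac{1}{2 \cdot 36 - 9} = \frac{1}{72 - 9} = \frac{1}{63}$)
$M = 8$
$n = \frac{255025}{3969}$ ($n = \left(8 + \frac{1}{63}\right)^{2} = \left(\frac{505}{63}\right)^{2} = \frac{255025}{3969} \approx 64.254$)
$n + O{\left(114 \right)} = \frac{255025}{3969} + 36 = \frac{397909}{3969}$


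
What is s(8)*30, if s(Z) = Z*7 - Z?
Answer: 1440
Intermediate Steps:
s(Z) = 6*Z (s(Z) = 7*Z - Z = 6*Z)
s(8)*30 = (6*8)*30 = 48*30 = 1440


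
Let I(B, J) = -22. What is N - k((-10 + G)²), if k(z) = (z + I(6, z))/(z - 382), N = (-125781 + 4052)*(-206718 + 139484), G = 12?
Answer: 171870879305/21 ≈ 8.1843e+9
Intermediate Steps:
N = 8184327586 (N = -121729*(-67234) = 8184327586)
k(z) = (-22 + z)/(-382 + z) (k(z) = (z - 22)/(z - 382) = (-22 + z)/(-382 + z))
N - k((-10 + G)²) = 8184327586 - (-22 + (-10 + 12)²)/(-382 + (-10 + 12)²) = 8184327586 - (-22 + 2²)/(-382 + 2²) = 8184327586 - (-22 + 4)/(-382 + 4) = 8184327586 - (-18)/(-378) = 8184327586 - (-1)*(-18)/378 = 8184327586 - 1*1/21 = 8184327586 - 1/21 = 171870879305/21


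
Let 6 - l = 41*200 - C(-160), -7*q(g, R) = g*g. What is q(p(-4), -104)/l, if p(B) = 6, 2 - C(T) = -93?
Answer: 36/56693 ≈ 0.00063500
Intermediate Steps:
C(T) = 95 (C(T) = 2 - 1*(-93) = 2 + 93 = 95)
q(g, R) = -g²/7 (q(g, R) = -g*g/7 = -g²/7)
l = -8099 (l = 6 - (41*200 - 1*95) = 6 - (8200 - 95) = 6 - 1*8105 = 6 - 8105 = -8099)
q(p(-4), -104)/l = -⅐*6²/(-8099) = -⅐*36*(-1/8099) = -36/7*(-1/8099) = 36/56693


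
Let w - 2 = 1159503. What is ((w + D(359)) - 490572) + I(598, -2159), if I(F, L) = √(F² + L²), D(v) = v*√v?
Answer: 668933 + √5018885 + 359*√359 ≈ 6.7798e+5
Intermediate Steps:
w = 1159505 (w = 2 + 1159503 = 1159505)
D(v) = v^(3/2)
((w + D(359)) - 490572) + I(598, -2159) = ((1159505 + 359^(3/2)) - 490572) + √(598² + (-2159)²) = ((1159505 + 359*√359) - 490572) + √(357604 + 4661281) = (668933 + 359*√359) + √5018885 = 668933 + √5018885 + 359*√359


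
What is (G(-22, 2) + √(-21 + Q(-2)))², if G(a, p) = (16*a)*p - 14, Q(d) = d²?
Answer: (718 - I*√17)² ≈ 5.1551e+5 - 5921.0*I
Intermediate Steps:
G(a, p) = -14 + 16*a*p (G(a, p) = 16*a*p - 14 = -14 + 16*a*p)
(G(-22, 2) + √(-21 + Q(-2)))² = ((-14 + 16*(-22)*2) + √(-21 + (-2)²))² = ((-14 - 704) + √(-21 + 4))² = (-718 + √(-17))² = (-718 + I*√17)²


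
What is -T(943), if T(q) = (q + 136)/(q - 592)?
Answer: -83/27 ≈ -3.0741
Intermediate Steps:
T(q) = (136 + q)/(-592 + q)
-T(943) = -(136 + 943)/(-592 + 943) = -1079/351 = -1*83/27 = -83/27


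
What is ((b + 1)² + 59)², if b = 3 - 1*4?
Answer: 3481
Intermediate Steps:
b = -1 (b = 3 - 4 = -1)
((b + 1)² + 59)² = ((-1 + 1)² + 59)² = (0² + 59)² = (0 + 59)² = 59² = 3481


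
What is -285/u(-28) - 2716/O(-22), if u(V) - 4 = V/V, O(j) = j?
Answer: 731/11 ≈ 66.455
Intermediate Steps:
u(V) = 5 (u(V) = 4 + V/V = 4 + 1 = 5)
-285/u(-28) - 2716/O(-22) = -285/5 - 2716/(-22) = -285*⅕ - 2716*(-1/22) = -57 + 1358/11 = 731/11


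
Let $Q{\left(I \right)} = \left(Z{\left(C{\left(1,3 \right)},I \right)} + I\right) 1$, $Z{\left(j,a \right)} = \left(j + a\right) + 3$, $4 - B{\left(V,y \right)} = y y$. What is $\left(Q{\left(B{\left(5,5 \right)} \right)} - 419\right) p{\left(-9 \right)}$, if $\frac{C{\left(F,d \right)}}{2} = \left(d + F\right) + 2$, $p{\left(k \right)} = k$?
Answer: $4014$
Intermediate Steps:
$B{\left(V,y \right)} = 4 - y^{2}$ ($B{\left(V,y \right)} = 4 - y y = 4 - y^{2}$)
$C{\left(F,d \right)} = 4 + 2 F + 2 d$ ($C{\left(F,d \right)} = 2 \left(\left(d + F\right) + 2\right) = 2 \left(\left(F + d\right) + 2\right) = 2 \left(2 + F + d\right) = 4 + 2 F + 2 d$)
$Z{\left(j,a \right)} = 3 + a + j$ ($Z{\left(j,a \right)} = \left(a + j\right) + 3 = 3 + a + j$)
$Q{\left(I \right)} = 15 + 2 I$ ($Q{\left(I \right)} = \left(\left(3 + I + \left(4 + 2 \cdot 1 + 2 \cdot 3\right)\right) + I\right) 1 = \left(\left(3 + I + \left(4 + 2 + 6\right)\right) + I\right) 1 = \left(\left(3 + I + 12\right) + I\right) 1 = \left(\left(15 + I\right) + I\right) 1 = \left(15 + 2 I\right) 1 = 15 + 2 I$)
$\left(Q{\left(B{\left(5,5 \right)} \right)} - 419\right) p{\left(-9 \right)} = \left(\left(15 + 2 \left(4 - 5^{2}\right)\right) - 419\right) \left(-9\right) = \left(\left(15 + 2 \left(4 - 25\right)\right) - 419\right) \left(-9\right) = \left(\left(15 + 2 \left(-21\right)\right) - 419\right) \left(-9\right) = \left(\left(15 - 42\right) - 419\right) \left(-9\right) = \left(-27 - 419\right) \left(-9\right) = \left(-446\right) \left(-9\right) = 4014$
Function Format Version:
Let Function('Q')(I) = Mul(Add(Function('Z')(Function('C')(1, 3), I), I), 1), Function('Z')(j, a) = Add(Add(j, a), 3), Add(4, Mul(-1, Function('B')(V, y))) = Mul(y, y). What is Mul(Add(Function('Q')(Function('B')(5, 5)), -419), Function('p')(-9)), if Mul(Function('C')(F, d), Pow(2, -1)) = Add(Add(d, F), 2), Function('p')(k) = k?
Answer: 4014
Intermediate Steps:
Function('B')(V, y) = Add(4, Mul(-1, Pow(y, 2))) (Function('B')(V, y) = Add(4, Mul(-1, Mul(y, y))) = Add(4, Mul(-1, Pow(y, 2))))
Function('C')(F, d) = Add(4, Mul(2, F), Mul(2, d)) (Function('C')(F, d) = Mul(2, Add(Add(d, F), 2)) = Mul(2, Add(Add(F, d), 2)) = Mul(2, Add(2, F, d)) = Add(4, Mul(2, F), Mul(2, d)))
Function('Z')(j, a) = Add(3, a, j) (Function('Z')(j, a) = Add(Add(a, j), 3) = Add(3, a, j))
Function('Q')(I) = Add(15, Mul(2, I)) (Function('Q')(I) = Mul(Add(Add(3, I, Add(4, Mul(2, 1), Mul(2, 3))), I), 1) = Mul(Add(Add(3, I, Add(4, 2, 6)), I), 1) = Mul(Add(Add(3, I, 12), I), 1) = Mul(Add(Add(15, I), I), 1) = Mul(Add(15, Mul(2, I)), 1) = Add(15, Mul(2, I)))
Mul(Add(Function('Q')(Function('B')(5, 5)), -419), Function('p')(-9)) = Mul(Add(Add(15, Mul(2, Add(4, Mul(-1, Pow(5, 2))))), -419), -9) = Mul(Add(Add(15, Mul(2, Add(4, Mul(-1, 25)))), -419), -9) = Mul(Add(Add(15, Mul(2, Add(4, -25))), -419), -9) = Mul(Add(Add(15, Mul(2, -21)), -419), -9) = Mul(Add(Add(15, -42), -419), -9) = Mul(Add(-27, -419), -9) = Mul(-446, -9) = 4014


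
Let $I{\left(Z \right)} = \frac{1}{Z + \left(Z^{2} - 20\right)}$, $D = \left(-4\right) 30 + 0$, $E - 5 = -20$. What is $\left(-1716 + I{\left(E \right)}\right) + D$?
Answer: $- \frac{348839}{190} \approx -1836.0$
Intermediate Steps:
$E = -15$ ($E = 5 - 20 = -15$)
$D = -120$ ($D = -120 + 0 = -120$)
$I{\left(Z \right)} = \frac{1}{-20 + Z + Z^{2}}$ ($I{\left(Z \right)} = \frac{1}{Z + \left(-20 + Z^{2}\right)} = \frac{1}{-20 + Z + Z^{2}}$)
$\left(-1716 + I{\left(E \right)}\right) + D = \left(-1716 + \frac{1}{-20 - 15 + \left(-15\right)^{2}}\right) - 120 = \left(-1716 + \frac{1}{-20 - 15 + 225}\right) - 120 = \left(-1716 + \frac{1}{190}\right) - 120 = - \frac{326039}{190} - 120 = - \frac{348839}{190}$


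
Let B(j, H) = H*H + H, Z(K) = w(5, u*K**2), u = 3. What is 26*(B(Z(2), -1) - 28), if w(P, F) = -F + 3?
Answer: -728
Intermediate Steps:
w(P, F) = 3 - F
Z(K) = 3 - 3*K**2
B(j, H) = H + H**2 (B(j, H) = H**2 + H = H + H**2)
26*(B(Z(2), -1) - 28) = 26*(-(1 - 1) - 28) = 26*(-1*0 - 28) = 26*(0 - 28) = 26*(-28) = -728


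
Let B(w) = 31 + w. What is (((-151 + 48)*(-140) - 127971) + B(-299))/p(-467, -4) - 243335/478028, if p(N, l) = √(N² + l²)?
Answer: -243335/478028 - 113819*√218105/218105 ≈ -244.22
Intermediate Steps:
(((-151 + 48)*(-140) - 127971) + B(-299))/p(-467, -4) - 243335/478028 = (((-151 + 48)*(-140) - 127971) + (31 - 299))/(√((-467)² + (-4)²)) - 243335/478028 = ((-103*(-140) - 127971) - 268)/(√(218089 + 16)) - 243335*1/478028 = ((14420 - 127971) - 268)/(√218105) - 243335/478028 = (-113551 - 268)*(√218105/218105) - 243335/478028 = -113819*√218105/218105 - 243335/478028 = -243335/478028 - 113819*√218105/218105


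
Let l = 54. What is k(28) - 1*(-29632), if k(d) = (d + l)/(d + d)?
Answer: 829737/28 ≈ 29633.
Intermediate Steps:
k(d) = (54 + d)/(2*d) (k(d) = (d + 54)/(d + d) = (54 + d)/((2*d)) = (54 + d)*(1/(2*d)) = (54 + d)/(2*d))
k(28) - 1*(-29632) = (1/2)*(54 + 28)/28 - 1*(-29632) = (1/2)*(1/28)*82 + 29632 = 41/28 + 29632 = 829737/28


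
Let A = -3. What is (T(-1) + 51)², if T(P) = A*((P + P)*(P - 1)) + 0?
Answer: 1521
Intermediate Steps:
T(P) = -6*P*(-1 + P) (T(P) = -3*(P + P)*(P - 1) + 0 = -3*2*P*(-1 + P) + 0 = -6*P*(-1 + P) + 0 = -6*P*(-1 + P))
(T(-1) + 51)² = (6*(-1)*(1 - 1*(-1)) + 51)² = (6*(-1)*(1 + 1) + 51)² = (6*(-1)*2 + 51)² = (-12 + 51)² = 39² = 1521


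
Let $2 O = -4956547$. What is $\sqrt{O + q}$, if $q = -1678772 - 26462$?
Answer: $\frac{i \sqrt{16734030}}{2} \approx 2045.4 i$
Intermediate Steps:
$O = - \frac{4956547}{2}$ ($O = \frac{1}{2} \left(-4956547\right) = - \frac{4956547}{2} \approx -2.4783 \cdot 10^{6}$)
$q = -1705234$
$\sqrt{O + q} = \sqrt{- \frac{4956547}{2} - 1705234} = \sqrt{- \frac{8367015}{2}} = \frac{i \sqrt{16734030}}{2}$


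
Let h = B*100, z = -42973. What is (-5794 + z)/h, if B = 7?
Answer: -48767/700 ≈ -69.667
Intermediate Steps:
h = 700 (h = 7*100 = 700)
(-5794 + z)/h = (-5794 - 42973)/700 = -48767*1/700 = -48767/700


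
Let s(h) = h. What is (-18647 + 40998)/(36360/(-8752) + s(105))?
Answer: 24451994/110325 ≈ 221.64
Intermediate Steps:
(-18647 + 40998)/(36360/(-8752) + s(105)) = (-18647 + 40998)/(36360/(-8752) + 105) = 22351/(36360*(-1/8752) + 105) = 22351/(-4545/1094 + 105) = 22351/(110325/1094) = 22351*(1094/110325) = 24451994/110325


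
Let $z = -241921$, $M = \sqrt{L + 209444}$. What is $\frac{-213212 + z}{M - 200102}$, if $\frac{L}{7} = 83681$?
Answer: $\frac{30357674522}{13346671731} + \frac{151711 \sqrt{795211}}{13346671731} \approx 2.2847$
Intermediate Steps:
$L = 585767$ ($L = 7 \cdot 83681 = 585767$)
$M = \sqrt{795211}$ ($M = \sqrt{585767 + 209444} = \sqrt{795211} \approx 891.75$)
$\frac{-213212 + z}{M - 200102} = \frac{-213212 - 241921}{\sqrt{795211} - 200102} = - \frac{455133}{-200102 + \sqrt{795211}}$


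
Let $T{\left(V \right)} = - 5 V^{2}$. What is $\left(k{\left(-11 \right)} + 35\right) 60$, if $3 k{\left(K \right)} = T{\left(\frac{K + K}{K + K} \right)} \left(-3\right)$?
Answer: $2400$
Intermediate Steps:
$k{\left(K \right)} = 5$ ($k{\left(K \right)} = \frac{- 5 \left(\frac{K + K}{K + K}\right)^{2} \left(-3\right)}{3} = \frac{- 5 \left(\frac{2 K}{2 K}\right)^{2} \left(-3\right)}{3} = \frac{- 5 \left(2 K \frac{1}{2 K}\right)^{2} \left(-3\right)}{3} = \frac{- 5 \cdot 1^{2} \left(-3\right)}{3} = \frac{\left(-5\right) 1 \left(-3\right)}{3} = \frac{\left(-5\right) \left(-3\right)}{3} = \frac{1}{3} \cdot 15 = 5$)
$\left(k{\left(-11 \right)} + 35\right) 60 = \left(5 + 35\right) 60 = 40 \cdot 60 = 2400$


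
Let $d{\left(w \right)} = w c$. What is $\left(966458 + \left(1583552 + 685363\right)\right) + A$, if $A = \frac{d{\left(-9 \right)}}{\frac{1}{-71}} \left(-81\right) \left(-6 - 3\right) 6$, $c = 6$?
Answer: $20005289$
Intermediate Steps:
$d{\left(w \right)} = 6 w$ ($d{\left(w \right)} = w 6 = 6 w$)
$A = 16769916$ ($A = \frac{6 \left(-9\right)}{\frac{1}{-71}} \left(-81\right) \left(-6 - 3\right) 6 = - \frac{54}{- \frac{1}{71}} \left(-81\right) \left(\left(-9\right) 6\right) = \left(-54\right) \left(-71\right) \left(-81\right) \left(-54\right) = 3834 \left(-81\right) \left(-54\right) = \left(-310554\right) \left(-54\right) = 16769916$)
$\left(966458 + \left(1583552 + 685363\right)\right) + A = \left(966458 + \left(1583552 + 685363\right)\right) + 16769916 = \left(966458 + 2268915\right) + 16769916 = 3235373 + 16769916 = 20005289$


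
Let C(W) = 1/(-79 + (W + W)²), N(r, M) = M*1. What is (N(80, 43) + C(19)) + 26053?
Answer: 35621041/1365 ≈ 26096.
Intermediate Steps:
N(r, M) = M
C(W) = 1/(-79 + 4*W²) (C(W) = 1/(-79 + (2*W)²) = 1/(-79 + 4*W²))
(N(80, 43) + C(19)) + 26053 = (43 + 1/(-79 + 4*19²)) + 26053 = (43 + 1/(-79 + 4*361)) + 26053 = (43 + 1/(-79 + 1444)) + 26053 = (43 + 1/1365) + 26053 = 58696/1365 + 26053 = 35621041/1365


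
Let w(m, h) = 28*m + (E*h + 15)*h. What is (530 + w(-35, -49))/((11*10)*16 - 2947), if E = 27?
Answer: -63642/1187 ≈ -53.616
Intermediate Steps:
w(m, h) = 28*m + h*(15 + 27*h) (w(m, h) = 28*m + (27*h + 15)*h = 28*m + (15 + 27*h)*h = 28*m + h*(15 + 27*h))
(530 + w(-35, -49))/((11*10)*16 - 2947) = (530 + (15*(-49) + 27*(-49)**2 + 28*(-35)))/((11*10)*16 - 2947) = (530 + (-735 + 27*2401 - 980))/(110*16 - 2947) = (530 + (-735 + 64827 - 980))/(1760 - 2947) = (530 + 63112)/(-1187) = 63642*(-1/1187) = -63642/1187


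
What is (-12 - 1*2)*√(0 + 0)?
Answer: 0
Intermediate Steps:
(-12 - 1*2)*√(0 + 0) = (-12 - 2)*√0 = -14*0 = 0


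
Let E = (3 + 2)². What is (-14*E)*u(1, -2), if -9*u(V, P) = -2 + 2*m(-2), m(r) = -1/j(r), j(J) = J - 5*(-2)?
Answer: -175/2 ≈ -87.500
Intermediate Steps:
j(J) = 10 + J (j(J) = J + 10 = 10 + J)
m(r) = -1/(10 + r)
u(V, P) = ¼ (u(V, P) = -(-2 + 2*(-1/(10 - 2)))/9 = -(-2 + 2*(-1/8))/9 = -(-2 + 2*(-1*⅛))/9 = -(-2 + 2*(-⅛))/9 = -(-2 - ¼)/9 = -⅑*(-9/4) = ¼)
E = 25 (E = 5² = 25)
(-14*E)*u(1, -2) = -14*25*(¼) = -350*¼ = -175/2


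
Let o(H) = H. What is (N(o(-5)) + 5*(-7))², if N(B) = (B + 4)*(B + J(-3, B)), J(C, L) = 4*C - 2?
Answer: 256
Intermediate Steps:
J(C, L) = -2 + 4*C
N(B) = (-14 + B)*(4 + B) (N(B) = (B + 4)*(B + (-2 + 4*(-3))) = (4 + B)*(B + (-2 - 12)) = (4 + B)*(B - 14) = (4 + B)*(-14 + B) = (-14 + B)*(4 + B))
(N(o(-5)) + 5*(-7))² = ((-56 + (-5)² - 10*(-5)) + 5*(-7))² = ((-56 + 25 + 50) - 35)² = (19 - 35)² = (-16)² = 256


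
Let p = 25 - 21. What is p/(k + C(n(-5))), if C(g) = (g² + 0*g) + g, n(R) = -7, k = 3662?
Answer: 1/926 ≈ 0.0010799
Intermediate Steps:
C(g) = g + g² (C(g) = (g² + 0) + g = g² + g = g + g²)
p = 4
p/(k + C(n(-5))) = 4/(3662 - 7*(1 - 7)) = 4/(3662 - 7*(-6)) = 4/(3662 + 42) = 4/3704 = 4*(1/3704) = 1/926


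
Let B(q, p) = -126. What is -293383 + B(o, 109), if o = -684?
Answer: -293509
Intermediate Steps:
-293383 + B(o, 109) = -293383 - 126 = -293509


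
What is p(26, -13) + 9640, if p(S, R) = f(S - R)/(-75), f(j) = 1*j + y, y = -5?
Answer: 722966/75 ≈ 9639.5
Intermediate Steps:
f(j) = -5 + j (f(j) = 1*j - 5 = j - 5 = -5 + j)
p(S, R) = 1/15 - S/75 + R/75 (p(S, R) = (-5 + (S - R))/(-75) = (-5 + S - R)*(-1/75) = 1/15 - S/75 + R/75)
p(26, -13) + 9640 = (1/15 - 1/75*26 + (1/75)*(-13)) + 9640 = (1/15 - 26/75 - 13/75) + 9640 = -34/75 + 9640 = 722966/75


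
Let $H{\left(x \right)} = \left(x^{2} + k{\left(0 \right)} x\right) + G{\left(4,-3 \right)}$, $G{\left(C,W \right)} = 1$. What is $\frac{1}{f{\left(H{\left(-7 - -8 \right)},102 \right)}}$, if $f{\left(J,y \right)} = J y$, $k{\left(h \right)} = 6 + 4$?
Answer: $\frac{1}{1224} \approx 0.00081699$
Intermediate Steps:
$k{\left(h \right)} = 10$
$H{\left(x \right)} = 1 + x^{2} + 10 x$ ($H{\left(x \right)} = \left(x^{2} + 10 x\right) + 1 = 1 + x^{2} + 10 x$)
$\frac{1}{f{\left(H{\left(-7 - -8 \right)},102 \right)}} = \frac{1}{\left(1 + \left(-7 - -8\right)^{2} + 10 \left(-7 - -8\right)\right) 102} = \frac{1}{\left(1 + \left(-7 + 8\right)^{2} + 10 \left(-7 + 8\right)\right) 102} = \frac{1}{\left(1 + 1^{2} + 10 \cdot 1\right) 102} = \frac{1}{\left(1 + 1 + 10\right) 102} = \frac{1}{12 \cdot 102} = \frac{1}{1224}$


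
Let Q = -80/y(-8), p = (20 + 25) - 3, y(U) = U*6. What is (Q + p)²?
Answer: 17161/9 ≈ 1906.8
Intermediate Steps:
y(U) = 6*U
p = 42 (p = 45 - 3 = 42)
Q = 5/3 (Q = -80/(6*(-8)) = -80/(-48) = -80*(-1/48) = 5/3 ≈ 1.6667)
(Q + p)² = (5/3 + 42)² = (131/3)² = 17161/9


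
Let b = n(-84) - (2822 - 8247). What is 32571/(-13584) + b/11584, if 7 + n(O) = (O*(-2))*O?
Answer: -5160435/1639136 ≈ -3.1483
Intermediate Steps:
n(O) = -7 - 2*O² (n(O) = -7 + (O*(-2))*O = -7 + (-2*O)*O = -7 - 2*O²)
b = -8694 (b = (-7 - 2*(-84)²) - (2822 - 8247) = (-7 - 2*7056) - 1*(-5425) = (-7 - 14112) + 5425 = -14119 + 5425 = -8694)
32571/(-13584) + b/11584 = 32571/(-13584) - 8694/11584 = 32571*(-1/13584) - 8694*1/11584 = -10857/4528 - 4347/5792 = -5160435/1639136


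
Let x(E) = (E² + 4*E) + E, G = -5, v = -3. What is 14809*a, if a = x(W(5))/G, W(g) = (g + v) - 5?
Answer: 88854/5 ≈ 17771.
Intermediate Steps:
W(g) = -8 + g (W(g) = (g - 3) - 5 = (-3 + g) - 5 = -8 + g)
x(E) = E² + 5*E
a = 6/5 (a = ((-8 + 5)*(5 + (-8 + 5)))/(-5) = -3*(5 - 3)*(-⅕) = -3*2*(-⅕) = -6*(-⅕) = 6/5 ≈ 1.2000)
14809*a = 14809*(6/5) = 88854/5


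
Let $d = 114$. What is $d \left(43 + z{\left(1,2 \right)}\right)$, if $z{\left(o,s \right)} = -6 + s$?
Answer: $4446$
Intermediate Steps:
$d \left(43 + z{\left(1,2 \right)}\right) = 114 \left(43 + \left(-6 + 2\right)\right) = 114 \left(43 - 4\right) = 114 \cdot 39 = 4446$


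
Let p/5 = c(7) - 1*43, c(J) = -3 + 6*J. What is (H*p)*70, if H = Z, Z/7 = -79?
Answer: 774200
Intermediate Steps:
Z = -553 (Z = 7*(-79) = -553)
H = -553
p = -20 (p = 5*((-3 + 6*7) - 1*43) = 5*((-3 + 42) - 43) = 5*(39 - 43) = 5*(-4) = -20)
(H*p)*70 = -553*(-20)*70 = 11060*70 = 774200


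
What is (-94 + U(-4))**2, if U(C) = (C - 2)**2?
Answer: 3364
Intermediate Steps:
U(C) = (-2 + C)**2
(-94 + U(-4))**2 = (-94 + (-2 - 4)**2)**2 = (-94 + (-6)**2)**2 = (-94 + 36)**2 = (-58)**2 = 3364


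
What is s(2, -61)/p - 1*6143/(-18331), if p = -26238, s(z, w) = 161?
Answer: 158228743/480968778 ≈ 0.32898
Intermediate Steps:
s(2, -61)/p - 1*6143/(-18331) = 161/(-26238) - 1*6143/(-18331) = 161*(-1/26238) - 6143*(-1/18331) = -161/26238 + 6143/18331 = 158228743/480968778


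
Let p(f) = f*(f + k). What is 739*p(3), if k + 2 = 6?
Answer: 15519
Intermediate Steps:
k = 4 (k = -2 + 6 = 4)
p(f) = f*(4 + f) (p(f) = f*(f + 4) = f*(4 + f))
739*p(3) = 739*(3*(4 + 3)) = 739*(3*7) = 739*21 = 15519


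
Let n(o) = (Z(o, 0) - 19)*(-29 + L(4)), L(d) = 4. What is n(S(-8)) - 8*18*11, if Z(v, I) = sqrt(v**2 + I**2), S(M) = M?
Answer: -1309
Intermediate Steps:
Z(v, I) = sqrt(I**2 + v**2)
n(o) = 475 - 25*sqrt(o**2) (n(o) = (sqrt(0**2 + o**2) - 19)*(-29 + 4) = (sqrt(0 + o**2) - 19)*(-25) = (sqrt(o**2) - 19)*(-25) = (-19 + sqrt(o**2))*(-25) = 475 - 25*sqrt(o**2))
n(S(-8)) - 8*18*11 = (475 - 25*sqrt((-8)**2)) - 8*18*11 = (475 - 25*sqrt(64)) - 144*11 = (475 - 25*8) - 1584 = (475 - 200) - 1584 = 275 - 1584 = -1309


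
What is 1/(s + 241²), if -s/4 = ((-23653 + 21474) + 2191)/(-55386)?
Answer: 9231/536145719 ≈ 1.7217e-5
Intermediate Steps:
s = 8/9231 (s = -4*((-23653 + 21474) + 2191)/(-55386) = -4*(-2179 + 2191)*(-1)/55386 = -48*(-1)/55386 = -4*(-2/9231) = 8/9231 ≈ 0.00086665)
1/(s + 241²) = 1/(8/9231 + 241²) = 1/(8/9231 + 58081) = 1/(536145719/9231) = 9231/536145719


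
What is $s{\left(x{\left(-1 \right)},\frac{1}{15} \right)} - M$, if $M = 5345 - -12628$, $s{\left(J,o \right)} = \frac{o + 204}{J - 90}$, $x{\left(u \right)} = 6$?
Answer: $- \frac{22649041}{1260} \approx -17975.0$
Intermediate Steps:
$s{\left(J,o \right)} = \frac{204 + o}{-90 + J}$
$M = 17973$ ($M = 5345 + 12628 = 17973$)
$s{\left(x{\left(-1 \right)},\frac{1}{15} \right)} - M = \frac{204 + \frac{1}{15}}{-90 + 6} - 17973 = \frac{204 + \frac{1}{15}}{-84} - 17973 = \left(- \frac{1}{84}\right) \frac{3061}{15} - 17973 = - \frac{3061}{1260} - 17973 = - \frac{22649041}{1260}$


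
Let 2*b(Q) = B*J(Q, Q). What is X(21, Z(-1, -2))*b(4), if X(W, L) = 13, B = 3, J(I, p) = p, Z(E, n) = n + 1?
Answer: 78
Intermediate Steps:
Z(E, n) = 1 + n
b(Q) = 3*Q/2 (b(Q) = (3*Q)/2 = 3*Q/2)
X(21, Z(-1, -2))*b(4) = 13*((3/2)*4) = 13*6 = 78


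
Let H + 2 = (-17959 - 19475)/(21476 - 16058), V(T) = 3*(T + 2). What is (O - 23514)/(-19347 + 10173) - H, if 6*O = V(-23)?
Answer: 63364969/5522748 ≈ 11.473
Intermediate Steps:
V(T) = 6 + 3*T (V(T) = 3*(2 + T) = 6 + 3*T)
O = -21/2 (O = (6 + 3*(-23))/6 = (6 - 69)/6 = (1/6)*(-63) = -21/2 ≈ -10.500)
H = -8045/903 (H = -2 + (-17959 - 19475)/(21476 - 16058) = -2 - 37434/5418 = -2 - 37434*1/5418 = -2 - 6239/903 = -8045/903 ≈ -8.9092)
(O - 23514)/(-19347 + 10173) - H = (-21/2 - 23514)/(-19347 + 10173) - 1*(-8045/903) = -47049/2/(-9174) + 8045/903 = -47049/2*(-1/9174) + 8045/903 = 15683/6116 + 8045/903 = 63364969/5522748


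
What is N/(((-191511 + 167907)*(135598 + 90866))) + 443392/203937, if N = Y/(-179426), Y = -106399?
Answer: 1376256961640955421/633005818779979008 ≈ 2.1742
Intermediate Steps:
N = 1033/1742 (N = -106399/(-179426) = -106399*(-1/179426) = 1033/1742 ≈ 0.59300)
N/(((-191511 + 167907)*(135598 + 90866))) + 443392/203937 = 1033/(1742*(((-191511 + 167907)*(135598 + 90866)))) + 443392/203937 = 1033/(1742*((-23604*226464))) + 443392*(1/203937) = (1033/1742)/(-5345456256) + 443392/203937 = (1033/1742)*(-1/5345456256) + 443392/203937 = -1033/9311784797952 + 443392/203937 = 1376256961640955421/633005818779979008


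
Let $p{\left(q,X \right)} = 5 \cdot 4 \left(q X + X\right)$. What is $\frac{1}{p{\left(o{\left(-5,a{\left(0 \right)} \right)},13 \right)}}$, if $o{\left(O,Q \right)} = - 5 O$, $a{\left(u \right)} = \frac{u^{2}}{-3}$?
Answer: $\frac{1}{6760} \approx 0.00014793$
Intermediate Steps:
$a{\left(u \right)} = - \frac{u^{2}}{3}$ ($a{\left(u \right)} = u^{2} \left(- \frac{1}{3}\right) = - \frac{u^{2}}{3}$)
$p{\left(q,X \right)} = 20 X + 20 X q$ ($p{\left(q,X \right)} = 20 \left(X q + X\right) = 20 \left(X + X q\right) = 20 X + 20 X q$)
$\frac{1}{p{\left(o{\left(-5,a{\left(0 \right)} \right)},13 \right)}} = \frac{1}{20 \cdot 13 \left(1 - -25\right)} = \frac{1}{20 \cdot 13 \left(1 + 25\right)} = \frac{1}{20 \cdot 13 \cdot 26} = \frac{1}{6760}$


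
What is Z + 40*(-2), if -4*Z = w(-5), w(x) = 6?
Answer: -163/2 ≈ -81.500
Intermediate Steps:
Z = -3/2 (Z = -¼*6 = -3/2 ≈ -1.5000)
Z + 40*(-2) = -3/2 + 40*(-2) = -3/2 - 80 = -163/2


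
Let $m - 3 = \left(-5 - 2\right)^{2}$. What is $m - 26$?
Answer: $26$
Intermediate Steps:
$m = 52$ ($m = 3 + \left(-5 - 2\right)^{2} = 3 + \left(-7\right)^{2} = 3 + 49 = 52$)
$m - 26 = 52 - 26 = 26$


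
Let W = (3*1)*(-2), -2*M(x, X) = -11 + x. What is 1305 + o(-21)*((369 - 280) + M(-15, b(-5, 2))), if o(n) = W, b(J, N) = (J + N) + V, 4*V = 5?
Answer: 693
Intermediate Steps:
V = 5/4 (V = (¼)*5 = 5/4 ≈ 1.2500)
b(J, N) = 5/4 + J + N (b(J, N) = (J + N) + 5/4 = 5/4 + J + N)
M(x, X) = 11/2 - x/2 (M(x, X) = -(-11 + x)/2 = 11/2 - x/2)
W = -6 (W = 3*(-2) = -6)
o(n) = -6
1305 + o(-21)*((369 - 280) + M(-15, b(-5, 2))) = 1305 - 6*((369 - 280) + (11/2 - ½*(-15))) = 1305 - 6*(89 + (11/2 + 15/2)) = 1305 - 6*(89 + 13) = 1305 - 6*102 = 1305 - 612 = 693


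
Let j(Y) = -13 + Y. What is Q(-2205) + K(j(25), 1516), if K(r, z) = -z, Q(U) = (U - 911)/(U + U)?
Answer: -3341222/2205 ≈ -1515.3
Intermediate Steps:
Q(U) = (-911 + U)/(2*U) (Q(U) = (-911 + U)/((2*U)) = (-911 + U)*(1/(2*U)) = (-911 + U)/(2*U))
Q(-2205) + K(j(25), 1516) = (½)*(-911 - 2205)/(-2205) - 1*1516 = (½)*(-1/2205)*(-3116) - 1516 = 1558/2205 - 1516 = -3341222/2205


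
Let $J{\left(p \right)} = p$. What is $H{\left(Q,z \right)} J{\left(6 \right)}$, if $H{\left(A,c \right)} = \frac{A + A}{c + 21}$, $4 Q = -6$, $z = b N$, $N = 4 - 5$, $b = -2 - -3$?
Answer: $- \frac{9}{10} \approx -0.9$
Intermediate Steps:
$b = 1$ ($b = -2 + 3 = 1$)
$N = -1$ ($N = 4 - 5 = -1$)
$z = -1$ ($z = 1 \left(-1\right) = -1$)
$Q = - \frac{3}{2}$ ($Q = \frac{1}{4} \left(-6\right) = - \frac{3}{2} \approx -1.5$)
$H{\left(A,c \right)} = \frac{2 A}{21 + c}$
$H{\left(Q,z \right)} J{\left(6 \right)} = 2 \left(- \frac{3}{2}\right) \frac{1}{21 - 1} \cdot 6 = 2 \left(- \frac{3}{2}\right) \frac{1}{20} \cdot 6 = \left(- \frac{3}{20}\right) 6 = - \frac{9}{10}$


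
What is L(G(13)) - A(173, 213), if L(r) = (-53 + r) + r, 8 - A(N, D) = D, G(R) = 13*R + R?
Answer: 516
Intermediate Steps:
G(R) = 14*R
A(N, D) = 8 - D
L(r) = -53 + 2*r
L(G(13)) - A(173, 213) = (-53 + 2*(14*13)) - (8 - 1*213) = (-53 + 2*182) - (8 - 213) = (-53 + 364) - 1*(-205) = 311 + 205 = 516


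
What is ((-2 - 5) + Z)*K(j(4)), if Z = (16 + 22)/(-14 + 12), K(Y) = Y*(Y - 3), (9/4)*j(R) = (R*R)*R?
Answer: -1524224/81 ≈ -18818.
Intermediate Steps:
j(R) = 4*R³/9 (j(R) = 4*((R*R)*R)/9 = 4*(R²*R)/9 = 4*R³/9)
K(Y) = Y*(-3 + Y)
Z = -19 (Z = 38/(-2) = 38*(-½) = -19)
((-2 - 5) + Z)*K(j(4)) = ((-2 - 5) - 19)*(((4/9)*4³)*(-3 + (4/9)*4³)) = (-7 - 19)*(((4/9)*64)*(-3 + (4/9)*64)) = -6656*(-3 + 256/9)/9 = -6656*229/(9*9) = -26*58624/81 = -1524224/81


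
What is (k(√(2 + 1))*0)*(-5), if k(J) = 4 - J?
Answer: 0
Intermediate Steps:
(k(√(2 + 1))*0)*(-5) = ((4 - √(2 + 1))*0)*(-5) = ((4 - √3)*0)*(-5) = 0*(-5) = 0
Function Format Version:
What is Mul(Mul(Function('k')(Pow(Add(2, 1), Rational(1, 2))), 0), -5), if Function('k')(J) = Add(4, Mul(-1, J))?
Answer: 0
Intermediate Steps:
Mul(Mul(Function('k')(Pow(Add(2, 1), Rational(1, 2))), 0), -5) = Mul(Mul(Add(4, Mul(-1, Pow(Add(2, 1), Rational(1, 2)))), 0), -5) = Mul(Mul(Add(4, Mul(-1, Pow(3, Rational(1, 2)))), 0), -5) = Mul(0, -5) = 0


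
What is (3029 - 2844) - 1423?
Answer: -1238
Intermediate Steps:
(3029 - 2844) - 1423 = 185 - 1423 = -1238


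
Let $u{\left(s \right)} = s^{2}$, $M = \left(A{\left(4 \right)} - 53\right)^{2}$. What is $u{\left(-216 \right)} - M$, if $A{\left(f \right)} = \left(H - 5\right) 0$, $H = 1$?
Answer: $43847$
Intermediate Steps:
$A{\left(f \right)} = 0$ ($A{\left(f \right)} = \left(1 - 5\right) 0 = \left(-4\right) 0 = 0$)
$M = 2809$ ($M = \left(0 - 53\right)^{2} = \left(-53\right)^{2} = 2809$)
$u{\left(-216 \right)} - M = \left(-216\right)^{2} - 2809 = 46656 - 2809 = 43847$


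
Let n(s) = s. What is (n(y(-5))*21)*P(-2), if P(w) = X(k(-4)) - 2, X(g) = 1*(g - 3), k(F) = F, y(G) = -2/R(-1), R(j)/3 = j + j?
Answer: -63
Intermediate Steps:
R(j) = 6*j (R(j) = 3*(j + j) = 3*(2*j) = 6*j)
y(G) = 1/3 (y(G) = -2/(6*(-1)) = -2/(-6) = -2*(-1/6) = 1/3)
X(g) = -3 + g (X(g) = 1*(-3 + g) = -3 + g)
P(w) = -9 (P(w) = (-3 - 4) - 2 = -7 - 2 = -9)
(n(y(-5))*21)*P(-2) = ((1/3)*21)*(-9) = 7*(-9) = -63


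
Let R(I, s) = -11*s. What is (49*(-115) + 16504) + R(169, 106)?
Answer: 9703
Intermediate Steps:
(49*(-115) + 16504) + R(169, 106) = (49*(-115) + 16504) - 11*106 = (-5635 + 16504) - 1166 = 10869 - 1166 = 9703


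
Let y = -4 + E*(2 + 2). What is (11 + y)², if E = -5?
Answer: 169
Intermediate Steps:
y = -24 (y = -4 - 5*(2 + 2) = -4 - 5*4 = -4 - 20 = -24)
(11 + y)² = (11 - 24)² = (-13)² = 169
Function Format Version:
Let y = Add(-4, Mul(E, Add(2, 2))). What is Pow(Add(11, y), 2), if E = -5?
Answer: 169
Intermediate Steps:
y = -24 (y = Add(-4, Mul(-5, Add(2, 2))) = Add(-4, Mul(-5, 4)) = Add(-4, -20) = -24)
Pow(Add(11, y), 2) = Pow(Add(11, -24), 2) = Pow(-13, 2) = 169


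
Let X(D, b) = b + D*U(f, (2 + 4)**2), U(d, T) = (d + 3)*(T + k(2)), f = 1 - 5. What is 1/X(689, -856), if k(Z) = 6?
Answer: -1/29794 ≈ -3.3564e-5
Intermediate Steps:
f = -4
U(d, T) = (3 + d)*(6 + T) (U(d, T) = (d + 3)*(T + 6) = (3 + d)*(6 + T))
X(D, b) = b - 42*D (X(D, b) = b + D*(18 + 3*(2 + 4)**2 + 6*(-4) + (2 + 4)**2*(-4)) = b + D*(18 + 3*6**2 - 24 + 6**2*(-4)) = b + D*(18 + 3*36 - 24 + 36*(-4)) = b + D*(18 + 108 - 24 - 144) = b + D*(-42) = b - 42*D)
1/X(689, -856) = 1/(-856 - 42*689) = 1/(-856 - 28938) = 1/(-29794) = -1/29794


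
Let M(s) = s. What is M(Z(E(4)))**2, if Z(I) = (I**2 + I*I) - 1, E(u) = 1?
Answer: 1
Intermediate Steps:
Z(I) = -1 + 2*I**2 (Z(I) = (I**2 + I**2) - 1 = 2*I**2 - 1 = -1 + 2*I**2)
M(Z(E(4)))**2 = (-1 + 2*1**2)**2 = (-1 + 2*1)**2 = (-1 + 2)**2 = 1**2 = 1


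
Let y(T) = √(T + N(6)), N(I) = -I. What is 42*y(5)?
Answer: 42*I ≈ 42.0*I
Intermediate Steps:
y(T) = √(-6 + T) (y(T) = √(T - 1*6) = √(T - 6) = √(-6 + T))
42*y(5) = 42*√(-6 + 5) = 42*√(-1) = 42*I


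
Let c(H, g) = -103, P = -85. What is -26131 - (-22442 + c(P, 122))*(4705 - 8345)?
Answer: -82089931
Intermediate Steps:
-26131 - (-22442 + c(P, 122))*(4705 - 8345) = -26131 - (-22442 - 103)*(4705 - 8345) = -26131 - (-22545)*(-3640) = -26131 - 1*82063800 = -26131 - 82063800 = -82089931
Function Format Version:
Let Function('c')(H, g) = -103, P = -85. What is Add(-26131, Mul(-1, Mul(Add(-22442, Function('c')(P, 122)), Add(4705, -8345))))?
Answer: -82089931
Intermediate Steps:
Add(-26131, Mul(-1, Mul(Add(-22442, Function('c')(P, 122)), Add(4705, -8345)))) = Add(-26131, Mul(-1, Mul(Add(-22442, -103), Add(4705, -8345)))) = Add(-26131, Mul(-1, Mul(-22545, -3640))) = Add(-26131, Mul(-1, 82063800)) = Add(-26131, -82063800) = -82089931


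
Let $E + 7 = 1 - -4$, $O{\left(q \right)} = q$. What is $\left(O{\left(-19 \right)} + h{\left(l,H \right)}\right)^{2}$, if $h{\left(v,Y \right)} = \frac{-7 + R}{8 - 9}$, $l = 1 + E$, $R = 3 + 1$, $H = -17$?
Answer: $256$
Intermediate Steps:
$E = -2$ ($E = -7 + \left(1 - -4\right) = -7 + \left(1 + 4\right) = -7 + 5 = -2$)
$R = 4$
$l = -1$ ($l = 1 - 2 = -1$)
$h{\left(v,Y \right)} = 3$ ($h{\left(v,Y \right)} = \frac{-7 + 4}{8 - 9} = - \frac{3}{-1} = \left(-3\right) \left(-1\right) = 3$)
$\left(O{\left(-19 \right)} + h{\left(l,H \right)}\right)^{2} = \left(-19 + 3\right)^{2} = \left(-16\right)^{2} = 256$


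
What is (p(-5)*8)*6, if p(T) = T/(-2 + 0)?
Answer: 120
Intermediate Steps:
p(T) = -T/2 (p(T) = T/(-2) = T*(-½) = -T/2)
(p(-5)*8)*6 = (-½*(-5)*8)*6 = ((5/2)*8)*6 = 20*6 = 120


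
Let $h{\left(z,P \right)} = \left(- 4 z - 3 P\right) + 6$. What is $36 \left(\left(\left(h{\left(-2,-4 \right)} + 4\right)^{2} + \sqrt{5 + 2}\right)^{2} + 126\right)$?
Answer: $29164788 + 64800 \sqrt{7} \approx 2.9336 \cdot 10^{7}$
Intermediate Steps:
$h{\left(z,P \right)} = 6 - 4 z - 3 P$
$36 \left(\left(\left(h{\left(-2,-4 \right)} + 4\right)^{2} + \sqrt{5 + 2}\right)^{2} + 126\right) = 36 \left(\left(\left(\left(6 - -8 - -12\right) + 4\right)^{2} + \sqrt{5 + 2}\right)^{2} + 126\right) = 36 \left(\left(\left(\left(6 + 8 + 12\right) + 4\right)^{2} + \sqrt{7}\right)^{2} + 126\right) = 36 \left(\left(\left(26 + 4\right)^{2} + \sqrt{7}\right)^{2} + 126\right) = 36 \left(\left(30^{2} + \sqrt{7}\right)^{2} + 126\right) = 36 \left(\left(900 + \sqrt{7}\right)^{2} + 126\right) = 36 \left(126 + \left(900 + \sqrt{7}\right)^{2}\right) = 4536 + 36 \left(900 + \sqrt{7}\right)^{2}$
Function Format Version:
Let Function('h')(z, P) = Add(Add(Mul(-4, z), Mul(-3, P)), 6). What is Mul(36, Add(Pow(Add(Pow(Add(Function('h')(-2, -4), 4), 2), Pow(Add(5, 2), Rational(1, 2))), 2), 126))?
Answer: Add(29164788, Mul(64800, Pow(7, Rational(1, 2)))) ≈ 2.9336e+7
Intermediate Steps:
Function('h')(z, P) = Add(6, Mul(-4, z), Mul(-3, P))
Mul(36, Add(Pow(Add(Pow(Add(Function('h')(-2, -4), 4), 2), Pow(Add(5, 2), Rational(1, 2))), 2), 126)) = Mul(36, Add(Pow(Add(Pow(Add(Add(6, Mul(-4, -2), Mul(-3, -4)), 4), 2), Pow(Add(5, 2), Rational(1, 2))), 2), 126)) = Mul(36, Add(Pow(Add(Pow(Add(Add(6, 8, 12), 4), 2), Pow(7, Rational(1, 2))), 2), 126)) = Mul(36, Add(Pow(Add(Pow(Add(26, 4), 2), Pow(7, Rational(1, 2))), 2), 126)) = Mul(36, Add(Pow(Add(Pow(30, 2), Pow(7, Rational(1, 2))), 2), 126)) = Mul(36, Add(Pow(Add(900, Pow(7, Rational(1, 2))), 2), 126)) = Mul(36, Add(126, Pow(Add(900, Pow(7, Rational(1, 2))), 2))) = Add(4536, Mul(36, Pow(Add(900, Pow(7, Rational(1, 2))), 2)))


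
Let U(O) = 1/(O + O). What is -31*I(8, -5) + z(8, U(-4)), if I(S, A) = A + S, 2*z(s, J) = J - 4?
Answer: -1521/16 ≈ -95.063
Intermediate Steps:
U(O) = 1/(2*O)
z(s, J) = -2 + J/2 (z(s, J) = (J - 4)/2 = (-4 + J)/2 = -2 + J/2)
-31*I(8, -5) + z(8, U(-4)) = -31*(-5 + 8) + (-2 + ((½)/(-4))/2) = -31*3 + (-2 + ((½)*(-¼))/2) = -93 + (-2 + (½)*(-⅛)) = -93 + (-2 - 1/16) = -93 - 33/16 = -1521/16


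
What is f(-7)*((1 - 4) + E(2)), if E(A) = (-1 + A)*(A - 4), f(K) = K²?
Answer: -245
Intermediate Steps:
E(A) = (-1 + A)*(-4 + A)
f(-7)*((1 - 4) + E(2)) = (-7)²*((1 - 4) + (4 + 2² - 5*2)) = 49*(-3 + (4 + 4 - 10)) = 49*(-3 - 2) = 49*(-5) = -245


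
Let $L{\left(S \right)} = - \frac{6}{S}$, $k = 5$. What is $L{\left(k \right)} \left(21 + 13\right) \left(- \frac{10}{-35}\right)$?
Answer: $- \frac{408}{35} \approx -11.657$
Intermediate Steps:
$L{\left(k \right)} \left(21 + 13\right) \left(- \frac{10}{-35}\right) = - \frac{6}{5} \left(21 + 13\right) \left(- \frac{10}{-35}\right) = \left(-6\right) \frac{1}{5} \cdot 34 \left(\left(-10\right) \left(- \frac{1}{35}\right)\right) = \left(- \frac{6}{5}\right) 34 \cdot \frac{2}{7} = \left(- \frac{204}{5}\right) \frac{2}{7} = - \frac{408}{35}$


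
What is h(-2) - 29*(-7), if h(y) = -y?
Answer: 205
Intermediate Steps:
h(-2) - 29*(-7) = -1*(-2) - 29*(-7) = 2 + 203 = 205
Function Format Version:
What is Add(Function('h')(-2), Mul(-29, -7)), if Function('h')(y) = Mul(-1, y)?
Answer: 205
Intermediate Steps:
Add(Function('h')(-2), Mul(-29, -7)) = Add(Mul(-1, -2), Mul(-29, -7)) = Add(2, 203) = 205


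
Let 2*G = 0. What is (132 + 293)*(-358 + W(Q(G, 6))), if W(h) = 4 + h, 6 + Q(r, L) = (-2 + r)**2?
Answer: -151300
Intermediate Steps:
G = 0 (G = (1/2)*0 = 0)
Q(r, L) = -6 + (-2 + r)**2
(132 + 293)*(-358 + W(Q(G, 6))) = (132 + 293)*(-358 + (4 + (-6 + (-2 + 0)**2))) = 425*(-358 + (4 + (-6 + (-2)**2))) = 425*(-358 + (4 + (-6 + 4))) = 425*(-358 + (4 - 2)) = 425*(-358 + 2) = 425*(-356) = -151300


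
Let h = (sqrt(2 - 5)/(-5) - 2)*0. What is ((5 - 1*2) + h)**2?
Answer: 9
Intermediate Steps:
h = 0 (h = (sqrt(-3)*(-1/5) - 2)*0 = ((I*sqrt(3))*(-1/5) - 2)*0 = (-I*sqrt(3)/5 - 2)*0 = (-2 - I*sqrt(3)/5)*0 = 0)
((5 - 1*2) + h)**2 = ((5 - 1*2) + 0)**2 = ((5 - 2) + 0)**2 = (3 + 0)**2 = 3**2 = 9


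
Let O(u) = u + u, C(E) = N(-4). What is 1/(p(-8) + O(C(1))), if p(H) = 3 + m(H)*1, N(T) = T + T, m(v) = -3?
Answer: -1/16 ≈ -0.062500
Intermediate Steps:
N(T) = 2*T
C(E) = -8 (C(E) = 2*(-4) = -8)
O(u) = 2*u
p(H) = 0 (p(H) = 3 - 3*1 = 3 - 3 = 0)
1/(p(-8) + O(C(1))) = 1/(0 + 2*(-8)) = 1/(0 - 16) = 1/(-16) = -1/16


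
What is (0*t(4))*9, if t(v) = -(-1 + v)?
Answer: 0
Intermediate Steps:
t(v) = 1 - v
(0*t(4))*9 = (0*(1 - 1*4))*9 = (0*(1 - 4))*9 = (0*(-3))*9 = 0*9 = 0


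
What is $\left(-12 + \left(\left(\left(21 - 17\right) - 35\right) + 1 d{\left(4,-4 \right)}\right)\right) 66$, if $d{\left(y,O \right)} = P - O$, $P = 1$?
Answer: $-2508$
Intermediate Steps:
$d{\left(y,O \right)} = 1 - O$
$\left(-12 + \left(\left(\left(21 - 17\right) - 35\right) + 1 d{\left(4,-4 \right)}\right)\right) 66 = \left(-12 + \left(\left(\left(21 - 17\right) - 35\right) + 1 \left(1 - -4\right)\right)\right) 66 = \left(-12 + \left(\left(4 - 35\right) + 1 \left(1 + 4\right)\right)\right) 66 = \left(-12 + \left(-31 + 1 \cdot 5\right)\right) 66 = \left(-12 + \left(-31 + 5\right)\right) 66 = \left(-12 - 26\right) 66 = \left(-38\right) 66 = -2508$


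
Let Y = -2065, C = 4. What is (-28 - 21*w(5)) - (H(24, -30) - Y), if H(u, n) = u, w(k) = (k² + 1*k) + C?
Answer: -2831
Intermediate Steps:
w(k) = 4 + k + k² (w(k) = (k² + 1*k) + 4 = (k² + k) + 4 = (k + k²) + 4 = 4 + k + k²)
(-28 - 21*w(5)) - (H(24, -30) - Y) = (-28 - 21*(4 + 5 + 5²)) - (24 - 1*(-2065)) = (-28 - 21*(4 + 5 + 25)) - (24 + 2065) = (-28 - 21*34) - 1*2089 = (-28 - 714) - 2089 = -742 - 2089 = -2831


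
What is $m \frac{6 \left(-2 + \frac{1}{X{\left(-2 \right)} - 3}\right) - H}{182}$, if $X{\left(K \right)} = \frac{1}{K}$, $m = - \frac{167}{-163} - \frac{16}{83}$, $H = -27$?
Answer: $\frac{1046529}{17235946} \approx 0.060718$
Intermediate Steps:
$m = \frac{11253}{13529}$ ($m = \left(-167\right) \left(- \frac{1}{163}\right) - \frac{16}{83} = \frac{167}{163} - \frac{16}{83} = \frac{11253}{13529} \approx 0.83177$)
$m \frac{6 \left(-2 + \frac{1}{X{\left(-2 \right)} - 3}\right) - H}{182} = \frac{11253 \frac{6 \left(-2 + \frac{1}{\frac{1}{-2} - 3}\right) - -27}{182}}{13529} = \frac{11253 \left(6 \left(-2 + \frac{1}{- \frac{1}{2} - 3}\right) + 27\right) \frac{1}{182}}{13529} = \frac{11253 \left(6 \left(-2 + \frac{1}{- \frac{7}{2}}\right) + 27\right) \frac{1}{182}}{13529} = \frac{11253 \left(6 \left(-2 - \frac{2}{7}\right) + 27\right) \frac{1}{182}}{13529} = \frac{11253 \left(6 \left(- \frac{16}{7}\right) + 27\right) \frac{1}{182}}{13529} = \frac{11253 \left(- \frac{96}{7} + 27\right) \frac{1}{182}}{13529} = \frac{11253 \cdot \frac{93}{7} \cdot \frac{1}{182}}{13529} = \frac{11253}{13529} \cdot \frac{93}{1274} = \frac{1046529}{17235946}$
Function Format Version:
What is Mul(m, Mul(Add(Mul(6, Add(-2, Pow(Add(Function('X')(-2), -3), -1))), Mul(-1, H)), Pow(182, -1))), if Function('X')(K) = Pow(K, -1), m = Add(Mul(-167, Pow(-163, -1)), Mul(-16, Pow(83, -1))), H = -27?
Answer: Rational(1046529, 17235946) ≈ 0.060718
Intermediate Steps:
m = Rational(11253, 13529) (m = Add(Mul(-167, Rational(-1, 163)), Mul(-16, Rational(1, 83))) = Add(Rational(167, 163), Rational(-16, 83)) = Rational(11253, 13529) ≈ 0.83177)
Mul(m, Mul(Add(Mul(6, Add(-2, Pow(Add(Function('X')(-2), -3), -1))), Mul(-1, H)), Pow(182, -1))) = Mul(Rational(11253, 13529), Mul(Add(Mul(6, Add(-2, Pow(Add(Pow(-2, -1), -3), -1))), Mul(-1, -27)), Pow(182, -1))) = Mul(Rational(11253, 13529), Mul(Add(Mul(6, Add(-2, Pow(Add(Rational(-1, 2), -3), -1))), 27), Rational(1, 182))) = Mul(Rational(11253, 13529), Mul(Add(Mul(6, Add(-2, Pow(Rational(-7, 2), -1))), 27), Rational(1, 182))) = Mul(Rational(11253, 13529), Mul(Add(Mul(6, Add(-2, Rational(-2, 7))), 27), Rational(1, 182))) = Mul(Rational(11253, 13529), Mul(Add(Mul(6, Rational(-16, 7)), 27), Rational(1, 182))) = Mul(Rational(11253, 13529), Mul(Add(Rational(-96, 7), 27), Rational(1, 182))) = Mul(Rational(11253, 13529), Mul(Rational(93, 7), Rational(1, 182))) = Mul(Rational(11253, 13529), Rational(93, 1274)) = Rational(1046529, 17235946)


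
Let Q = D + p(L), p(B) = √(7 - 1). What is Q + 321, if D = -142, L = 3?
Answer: 179 + √6 ≈ 181.45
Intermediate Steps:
p(B) = √6
Q = -142 + √6 ≈ -139.55
Q + 321 = (-142 + √6) + 321 = 179 + √6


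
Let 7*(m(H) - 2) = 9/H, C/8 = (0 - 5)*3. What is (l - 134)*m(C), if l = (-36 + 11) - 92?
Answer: -139807/280 ≈ -499.31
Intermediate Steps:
C = -120 (C = 8*((0 - 5)*3) = 8*(-5*3) = 8*(-15) = -120)
m(H) = 2 + 9/(7*H) (m(H) = 2 + (9/H)/7 = 2 + 9/(7*H))
l = -117 (l = -25 - 92 = -117)
(l - 134)*m(C) = (-117 - 134)*(2 + (9/7)/(-120)) = -251*(2 + (9/7)*(-1/120)) = -251*(2 - 3/280) = -251*557/280 = -139807/280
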